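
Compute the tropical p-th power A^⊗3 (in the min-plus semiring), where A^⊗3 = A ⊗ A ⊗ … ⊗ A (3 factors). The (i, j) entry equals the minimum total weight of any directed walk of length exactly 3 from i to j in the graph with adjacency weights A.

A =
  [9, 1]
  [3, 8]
A^⊗3 =
  [12, 5]
  [7, 12]

Each entry (A^⊗3)_ij equals the minimum over all length-3 walks i = v_0 → v_1 → … → v_3 = j of Σ_t A[v_t][v_{t+1}]. For example, for (i, j) = (0, 1) we minimise over 4 possible intermediate vertex sequences; the minimum is 5, attained along the walk 0 → 1 → 0 → 1.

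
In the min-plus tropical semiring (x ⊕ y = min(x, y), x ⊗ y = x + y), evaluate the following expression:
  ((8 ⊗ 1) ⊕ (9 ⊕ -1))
((8 ⊗ 1) ⊕ (9 ⊕ -1)) = -1

Expand innermost to outermost. Recall ⊕ takes the minimum of its arguments and ⊗ takes their sum. Working out the expression ((8 ⊗ 1) ⊕ (9 ⊕ -1)) gives -1.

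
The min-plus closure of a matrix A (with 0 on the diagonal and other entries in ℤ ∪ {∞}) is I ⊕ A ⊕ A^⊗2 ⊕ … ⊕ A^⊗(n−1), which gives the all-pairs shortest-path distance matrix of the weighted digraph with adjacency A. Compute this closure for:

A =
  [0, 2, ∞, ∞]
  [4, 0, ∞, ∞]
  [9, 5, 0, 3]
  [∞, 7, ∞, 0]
Closure =
  [0, 2, ∞, ∞]
  [4, 0, ∞, ∞]
  [9, 5, 0, 3]
  [11, 7, ∞, 0]

This is the Floyd-Warshall all-pairs shortest-path computation. For each intermediate vertex k = 0, 1, …, 3, update dist[i][j] ← min(dist[i][j], dist[i][k] + dist[k][j]). The final matrix gives, for each (i, j), the minimum total weight of any directed path from i to j (possibly empty when i = j).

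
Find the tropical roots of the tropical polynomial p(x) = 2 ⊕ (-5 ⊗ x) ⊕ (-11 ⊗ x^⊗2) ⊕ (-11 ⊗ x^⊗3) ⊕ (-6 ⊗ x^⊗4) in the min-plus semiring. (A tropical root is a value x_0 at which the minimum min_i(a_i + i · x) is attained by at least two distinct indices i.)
Roots: {-5, 0, 6, 7}

Each tropical root is a break point of the lower envelope of the lines y = a_i + i · x (there are 5 lines, with slopes 0, 1, ..., 4). Only the lines that attain the minimum somewhere contribute to roots; other lines are dominated. Here the surviving (envelope) indices are i = 4, i = 3, i = 2, i = 1, i = 0.
Intersections between consecutive envelope lines give the roots: for adjacent envelope indices i < j the intersection is x = (a_i − a_j) / (j − i). Reading off the sorted break points: {-5, 0, 6, 7}.
Verification: at each break x_0, at least two indices attain the minimum of min_i(a_i + i · x_0).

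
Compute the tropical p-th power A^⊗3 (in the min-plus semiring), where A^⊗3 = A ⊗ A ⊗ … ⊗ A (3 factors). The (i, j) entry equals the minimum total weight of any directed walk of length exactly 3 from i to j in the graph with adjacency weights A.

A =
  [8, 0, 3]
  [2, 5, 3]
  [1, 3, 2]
A^⊗3 =
  [4, 2, 5]
  [4, 4, 5]
  [3, 3, 4]

Each entry (A^⊗3)_ij equals the minimum over all length-3 walks i = v_0 → v_1 → … → v_3 = j of Σ_t A[v_t][v_{t+1}]. For example, for (i, j) = (0, 2) we minimise over 9 possible intermediate vertex sequences; the minimum is 5, attained along the walk 0 → 1 → 0 → 2.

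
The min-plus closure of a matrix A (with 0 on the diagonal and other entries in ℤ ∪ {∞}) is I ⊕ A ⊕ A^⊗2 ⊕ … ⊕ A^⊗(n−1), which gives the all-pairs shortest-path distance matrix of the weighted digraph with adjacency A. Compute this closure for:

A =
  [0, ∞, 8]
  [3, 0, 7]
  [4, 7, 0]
Closure =
  [0, 15, 8]
  [3, 0, 7]
  [4, 7, 0]

This is the Floyd-Warshall all-pairs shortest-path computation. For each intermediate vertex k = 0, 1, …, 2, update dist[i][j] ← min(dist[i][j], dist[i][k] + dist[k][j]). The final matrix gives, for each (i, j), the minimum total weight of any directed path from i to j (possibly empty when i = j).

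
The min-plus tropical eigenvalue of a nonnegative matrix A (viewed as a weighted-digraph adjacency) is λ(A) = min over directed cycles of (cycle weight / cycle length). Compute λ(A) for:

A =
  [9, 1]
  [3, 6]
λ(A) = 2

Enumerate directed cycles and compute their means (weight / length). Sample:
  cycle 0 → 0: weight = 9, length = 1, mean = 9/1 ≈ 9.000
  cycle 1 → 1: weight = 6, length = 1, mean = 6/1 ≈ 6.000
  cycle 0 → 1 → 0: weight = 4, length = 2, mean = 4/2 ≈ 2.000
  cycle 1 → 0 → 1: weight = 4, length = 2, mean = 4/2 ≈ 2.000
Minimum mean = 2.000, attained e.g. along the cycle 0 → 1 → 0 with weight 4 and length 2. So λ(A) = 4/2 = 2.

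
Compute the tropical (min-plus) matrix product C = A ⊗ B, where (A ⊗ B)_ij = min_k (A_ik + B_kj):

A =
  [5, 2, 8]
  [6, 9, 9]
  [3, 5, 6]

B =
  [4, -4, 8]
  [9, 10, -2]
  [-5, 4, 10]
A ⊗ B =
  [3, 1, 0]
  [4, 2, 7]
  [1, -1, 3]

Apply the min-plus product entry-by-entry:
  C[0][0] = min over k of (A[0][0] + B[0][0] = 5 + 4 = 9, A[0][1] + B[1][0] = 2 + 9 = 11, A[0][2] + B[2][0] = 8 + -5 = 3) = 3 (attained at k = 2)
  C[0][1] = min over k of (A[0][0] + B[0][1] = 5 + -4 = 1, A[0][1] + B[1][1] = 2 + 10 = 12, A[0][2] + B[2][1] = 8 + 4 = 12) = 1 (attained at k = 0)
  C[0][2] = min over k of (A[0][0] + B[0][2] = 5 + 8 = 13, A[0][1] + B[1][2] = 2 + -2 = 0, A[0][2] + B[2][2] = 8 + 10 = 18) = 0 (attained at k = 1)
  C[1][0] = min over k of (A[1][0] + B[0][0] = 6 + 4 = 10, A[1][1] + B[1][0] = 9 + 9 = 18, A[1][2] + B[2][0] = 9 + -5 = 4) = 4 (attained at k = 2)
  C[1][1] = min over k of (A[1][0] + B[0][1] = 6 + -4 = 2, A[1][1] + B[1][1] = 9 + 10 = 19, A[1][2] + B[2][1] = 9 + 4 = 13) = 2 (attained at k = 0)
  C[1][2] = min over k of (A[1][0] + B[0][2] = 6 + 8 = 14, A[1][1] + B[1][2] = 9 + -2 = 7, A[1][2] + B[2][2] = 9 + 10 = 19) = 7 (attained at k = 1)
  C[2][0] = min over k of (A[2][0] + B[0][0] = 3 + 4 = 7, A[2][1] + B[1][0] = 5 + 9 = 14, A[2][2] + B[2][0] = 6 + -5 = 1) = 1 (attained at k = 2)
  C[2][1] = min over k of (A[2][0] + B[0][1] = 3 + -4 = -1, A[2][1] + B[1][1] = 5 + 10 = 15, A[2][2] + B[2][1] = 6 + 4 = 10) = -1 (attained at k = 0)
  C[2][2] = min over k of (A[2][0] + B[0][2] = 3 + 8 = 11, A[2][1] + B[1][2] = 5 + -2 = 3, A[2][2] + B[2][2] = 6 + 10 = 16) = 3 (attained at k = 1)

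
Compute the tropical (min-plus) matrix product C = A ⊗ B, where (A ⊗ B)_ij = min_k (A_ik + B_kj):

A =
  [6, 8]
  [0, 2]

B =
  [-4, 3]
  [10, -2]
A ⊗ B =
  [2, 6]
  [-4, 0]

Apply the min-plus product entry-by-entry:
  C[0][0] = min over k of (A[0][0] + B[0][0] = 6 + -4 = 2, A[0][1] + B[1][0] = 8 + 10 = 18) = 2 (attained at k = 0)
  C[0][1] = min over k of (A[0][0] + B[0][1] = 6 + 3 = 9, A[0][1] + B[1][1] = 8 + -2 = 6) = 6 (attained at k = 1)
  C[1][0] = min over k of (A[1][0] + B[0][0] = 0 + -4 = -4, A[1][1] + B[1][0] = 2 + 10 = 12) = -4 (attained at k = 0)
  C[1][1] = min over k of (A[1][0] + B[0][1] = 0 + 3 = 3, A[1][1] + B[1][1] = 2 + -2 = 0) = 0 (attained at k = 1)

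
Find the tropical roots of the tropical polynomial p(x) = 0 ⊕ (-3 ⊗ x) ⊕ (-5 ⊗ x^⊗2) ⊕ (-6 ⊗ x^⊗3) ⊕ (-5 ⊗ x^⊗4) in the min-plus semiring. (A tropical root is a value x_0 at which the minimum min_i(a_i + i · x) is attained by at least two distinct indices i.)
Roots: {-1, 1, 2, 3}

Each tropical root is a break point of the lower envelope of the lines y = a_i + i · x (there are 5 lines, with slopes 0, 1, ..., 4). Only the lines that attain the minimum somewhere contribute to roots; other lines are dominated. Here the surviving (envelope) indices are i = 4, i = 3, i = 2, i = 1, i = 0.
Intersections between consecutive envelope lines give the roots: for adjacent envelope indices i < j the intersection is x = (a_i − a_j) / (j − i). Reading off the sorted break points: {-1, 1, 2, 3}.
Verification: at each break x_0, at least two indices attain the minimum of min_i(a_i + i · x_0).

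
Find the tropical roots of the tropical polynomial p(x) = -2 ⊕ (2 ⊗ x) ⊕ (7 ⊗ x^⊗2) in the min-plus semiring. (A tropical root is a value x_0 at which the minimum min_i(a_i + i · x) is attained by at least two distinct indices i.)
Roots: {-5, -4}

Each tropical root is a break point of the lower envelope of the lines y = a_i + i · x (there are 3 lines, with slopes 0, 1, ..., 2). Only the lines that attain the minimum somewhere contribute to roots; other lines are dominated. Here the surviving (envelope) indices are i = 2, i = 1, i = 0.
Intersections between consecutive envelope lines give the roots: for adjacent envelope indices i < j the intersection is x = (a_i − a_j) / (j − i). Reading off the sorted break points: {-5, -4}.
Verification: at each break x_0, at least two indices attain the minimum of min_i(a_i + i · x_0).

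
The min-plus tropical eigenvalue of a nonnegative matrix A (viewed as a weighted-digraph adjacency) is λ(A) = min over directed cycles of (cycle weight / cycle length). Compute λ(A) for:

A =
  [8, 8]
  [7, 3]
λ(A) = 3

Enumerate directed cycles and compute their means (weight / length). Sample:
  cycle 0 → 0: weight = 8, length = 1, mean = 8/1 ≈ 8.000
  cycle 1 → 1: weight = 3, length = 1, mean = 3/1 ≈ 3.000
  cycle 0 → 1 → 0: weight = 15, length = 2, mean = 15/2 ≈ 7.500
  cycle 1 → 0 → 1: weight = 15, length = 2, mean = 15/2 ≈ 7.500
Minimum mean = 3.000, attained e.g. along the cycle 1 → 1 with weight 3 and length 1. So λ(A) = 3/1 = 3.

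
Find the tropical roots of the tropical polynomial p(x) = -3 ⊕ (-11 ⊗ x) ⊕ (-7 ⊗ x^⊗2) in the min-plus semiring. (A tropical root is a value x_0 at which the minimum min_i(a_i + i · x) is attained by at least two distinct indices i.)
Roots: {-4, 8}

Each tropical root is a break point of the lower envelope of the lines y = a_i + i · x (there are 3 lines, with slopes 0, 1, ..., 2). Only the lines that attain the minimum somewhere contribute to roots; other lines are dominated. Here the surviving (envelope) indices are i = 2, i = 1, i = 0.
Intersections between consecutive envelope lines give the roots: for adjacent envelope indices i < j the intersection is x = (a_i − a_j) / (j − i). Reading off the sorted break points: {-4, 8}.
Verification: at each break x_0, at least two indices attain the minimum of min_i(a_i + i · x_0).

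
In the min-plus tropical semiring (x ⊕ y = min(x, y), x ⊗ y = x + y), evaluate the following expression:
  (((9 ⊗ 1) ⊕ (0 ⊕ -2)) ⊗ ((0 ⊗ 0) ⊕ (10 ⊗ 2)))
(((9 ⊗ 1) ⊕ (0 ⊕ -2)) ⊗ ((0 ⊗ 0) ⊕ (10 ⊗ 2))) = -2

Expand innermost to outermost. Recall ⊕ takes the minimum of its arguments and ⊗ takes their sum. Working out the expression (((9 ⊗ 1) ⊕ (0 ⊕ -2)) ⊗ ((0 ⊗ 0) ⊕ (10 ⊗ 2))) gives -2.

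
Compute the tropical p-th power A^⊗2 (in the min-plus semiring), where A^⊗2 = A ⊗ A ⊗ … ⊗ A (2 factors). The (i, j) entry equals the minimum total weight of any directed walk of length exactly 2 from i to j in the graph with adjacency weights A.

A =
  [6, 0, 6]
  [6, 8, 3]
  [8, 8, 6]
A^⊗2 =
  [6, 6, 3]
  [11, 6, 9]
  [14, 8, 11]

Each entry (A^⊗2)_ij equals the minimum over all length-2 walks i = v_0 → v_1 → … → v_2 = j of Σ_t A[v_t][v_{t+1}]. For example, for (i, j) = (0, 2) we minimise over 3 possible intermediate vertex sequences; the minimum is 3, attained along the walk 0 → 1 → 2.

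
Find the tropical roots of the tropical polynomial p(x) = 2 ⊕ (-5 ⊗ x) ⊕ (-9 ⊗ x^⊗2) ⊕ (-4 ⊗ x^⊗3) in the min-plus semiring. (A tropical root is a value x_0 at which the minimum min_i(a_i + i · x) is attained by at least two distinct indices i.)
Roots: {-5, 4, 7}

Each tropical root is a break point of the lower envelope of the lines y = a_i + i · x (there are 4 lines, with slopes 0, 1, ..., 3). Only the lines that attain the minimum somewhere contribute to roots; other lines are dominated. Here the surviving (envelope) indices are i = 3, i = 2, i = 1, i = 0.
Intersections between consecutive envelope lines give the roots: for adjacent envelope indices i < j the intersection is x = (a_i − a_j) / (j − i). Reading off the sorted break points: {-5, 4, 7}.
Verification: at each break x_0, at least two indices attain the minimum of min_i(a_i + i · x_0).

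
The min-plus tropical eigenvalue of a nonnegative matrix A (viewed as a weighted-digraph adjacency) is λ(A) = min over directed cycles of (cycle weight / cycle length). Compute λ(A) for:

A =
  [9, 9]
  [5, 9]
λ(A) = 7

Enumerate directed cycles and compute their means (weight / length). Sample:
  cycle 0 → 0: weight = 9, length = 1, mean = 9/1 ≈ 9.000
  cycle 1 → 1: weight = 9, length = 1, mean = 9/1 ≈ 9.000
  cycle 0 → 1 → 0: weight = 14, length = 2, mean = 14/2 ≈ 7.000
  cycle 1 → 0 → 1: weight = 14, length = 2, mean = 14/2 ≈ 7.000
Minimum mean = 7.000, attained e.g. along the cycle 0 → 1 → 0 with weight 14 and length 2. So λ(A) = 14/2 = 7.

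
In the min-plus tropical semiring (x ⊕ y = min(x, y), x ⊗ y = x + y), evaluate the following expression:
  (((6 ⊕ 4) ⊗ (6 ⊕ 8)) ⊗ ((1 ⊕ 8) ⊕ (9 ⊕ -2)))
(((6 ⊕ 4) ⊗ (6 ⊕ 8)) ⊗ ((1 ⊕ 8) ⊕ (9 ⊕ -2))) = 8

Expand innermost to outermost. Recall ⊕ takes the minimum of its arguments and ⊗ takes their sum. Working out the expression (((6 ⊕ 4) ⊗ (6 ⊕ 8)) ⊗ ((1 ⊕ 8) ⊕ (9 ⊕ -2))) gives 8.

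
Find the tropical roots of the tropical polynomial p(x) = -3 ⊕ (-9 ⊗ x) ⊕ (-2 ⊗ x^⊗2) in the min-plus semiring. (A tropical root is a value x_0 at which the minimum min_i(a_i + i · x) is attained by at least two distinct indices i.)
Roots: {-7, 6}

Each tropical root is a break point of the lower envelope of the lines y = a_i + i · x (there are 3 lines, with slopes 0, 1, ..., 2). Only the lines that attain the minimum somewhere contribute to roots; other lines are dominated. Here the surviving (envelope) indices are i = 2, i = 1, i = 0.
Intersections between consecutive envelope lines give the roots: for adjacent envelope indices i < j the intersection is x = (a_i − a_j) / (j − i). Reading off the sorted break points: {-7, 6}.
Verification: at each break x_0, at least two indices attain the minimum of min_i(a_i + i · x_0).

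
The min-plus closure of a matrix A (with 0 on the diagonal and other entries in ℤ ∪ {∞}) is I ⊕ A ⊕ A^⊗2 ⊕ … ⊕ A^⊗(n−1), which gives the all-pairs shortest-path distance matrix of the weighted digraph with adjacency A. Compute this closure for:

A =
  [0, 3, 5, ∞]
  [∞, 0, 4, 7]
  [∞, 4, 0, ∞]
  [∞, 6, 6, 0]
Closure =
  [0, 3, 5, 10]
  [∞, 0, 4, 7]
  [∞, 4, 0, 11]
  [∞, 6, 6, 0]

This is the Floyd-Warshall all-pairs shortest-path computation. For each intermediate vertex k = 0, 1, …, 3, update dist[i][j] ← min(dist[i][j], dist[i][k] + dist[k][j]). The final matrix gives, for each (i, j), the minimum total weight of any directed path from i to j (possibly empty when i = j).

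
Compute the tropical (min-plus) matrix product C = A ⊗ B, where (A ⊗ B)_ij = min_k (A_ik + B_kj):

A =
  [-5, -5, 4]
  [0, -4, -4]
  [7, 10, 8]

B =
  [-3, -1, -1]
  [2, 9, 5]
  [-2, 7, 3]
A ⊗ B =
  [-8, -6, -6]
  [-6, -1, -1]
  [4, 6, 6]

Apply the min-plus product entry-by-entry:
  C[0][0] = min over k of (A[0][0] + B[0][0] = -5 + -3 = -8, A[0][1] + B[1][0] = -5 + 2 = -3, A[0][2] + B[2][0] = 4 + -2 = 2) = -8 (attained at k = 0)
  C[0][1] = min over k of (A[0][0] + B[0][1] = -5 + -1 = -6, A[0][1] + B[1][1] = -5 + 9 = 4, A[0][2] + B[2][1] = 4 + 7 = 11) = -6 (attained at k = 0)
  C[0][2] = min over k of (A[0][0] + B[0][2] = -5 + -1 = -6, A[0][1] + B[1][2] = -5 + 5 = 0, A[0][2] + B[2][2] = 4 + 3 = 7) = -6 (attained at k = 0)
  C[1][0] = min over k of (A[1][0] + B[0][0] = 0 + -3 = -3, A[1][1] + B[1][0] = -4 + 2 = -2, A[1][2] + B[2][0] = -4 + -2 = -6) = -6 (attained at k = 2)
  C[1][1] = min over k of (A[1][0] + B[0][1] = 0 + -1 = -1, A[1][1] + B[1][1] = -4 + 9 = 5, A[1][2] + B[2][1] = -4 + 7 = 3) = -1 (attained at k = 0)
  C[1][2] = min over k of (A[1][0] + B[0][2] = 0 + -1 = -1, A[1][1] + B[1][2] = -4 + 5 = 1, A[1][2] + B[2][2] = -4 + 3 = -1) = -1 (attained at k = 0)
  C[2][0] = min over k of (A[2][0] + B[0][0] = 7 + -3 = 4, A[2][1] + B[1][0] = 10 + 2 = 12, A[2][2] + B[2][0] = 8 + -2 = 6) = 4 (attained at k = 0)
  C[2][1] = min over k of (A[2][0] + B[0][1] = 7 + -1 = 6, A[2][1] + B[1][1] = 10 + 9 = 19, A[2][2] + B[2][1] = 8 + 7 = 15) = 6 (attained at k = 0)
  C[2][2] = min over k of (A[2][0] + B[0][2] = 7 + -1 = 6, A[2][1] + B[1][2] = 10 + 5 = 15, A[2][2] + B[2][2] = 8 + 3 = 11) = 6 (attained at k = 0)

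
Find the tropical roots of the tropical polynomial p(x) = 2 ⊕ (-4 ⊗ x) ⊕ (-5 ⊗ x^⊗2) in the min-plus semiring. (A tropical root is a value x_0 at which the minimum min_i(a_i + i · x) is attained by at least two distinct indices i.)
Roots: {1, 6}

Each tropical root is a break point of the lower envelope of the lines y = a_i + i · x (there are 3 lines, with slopes 0, 1, ..., 2). Only the lines that attain the minimum somewhere contribute to roots; other lines are dominated. Here the surviving (envelope) indices are i = 2, i = 1, i = 0.
Intersections between consecutive envelope lines give the roots: for adjacent envelope indices i < j the intersection is x = (a_i − a_j) / (j − i). Reading off the sorted break points: {1, 6}.
Verification: at each break x_0, at least two indices attain the minimum of min_i(a_i + i · x_0).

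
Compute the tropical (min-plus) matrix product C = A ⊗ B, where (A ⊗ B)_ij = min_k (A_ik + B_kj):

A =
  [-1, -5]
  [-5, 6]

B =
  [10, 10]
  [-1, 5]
A ⊗ B =
  [-6, 0]
  [5, 5]

Apply the min-plus product entry-by-entry:
  C[0][0] = min over k of (A[0][0] + B[0][0] = -1 + 10 = 9, A[0][1] + B[1][0] = -5 + -1 = -6) = -6 (attained at k = 1)
  C[0][1] = min over k of (A[0][0] + B[0][1] = -1 + 10 = 9, A[0][1] + B[1][1] = -5 + 5 = 0) = 0 (attained at k = 1)
  C[1][0] = min over k of (A[1][0] + B[0][0] = -5 + 10 = 5, A[1][1] + B[1][0] = 6 + -1 = 5) = 5 (attained at k = 0)
  C[1][1] = min over k of (A[1][0] + B[0][1] = -5 + 10 = 5, A[1][1] + B[1][1] = 6 + 5 = 11) = 5 (attained at k = 0)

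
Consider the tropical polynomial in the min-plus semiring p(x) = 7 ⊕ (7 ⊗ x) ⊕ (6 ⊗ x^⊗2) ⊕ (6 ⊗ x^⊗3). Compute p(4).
p(4) = 7

A tropical monomial a ⊗ x^⊗i evaluates to a + i · x. Evaluating each term at x = 4:
  Term 0 contributes 7 + 0 · 4 = 7
  Term 1 contributes 7 + 1 · 4 = 11
  Term 2 contributes 6 + 2 · 4 = 14
  Term 3 contributes 6 + 3 · 4 = 18
p(4) = ⊕ of these = min[7, 11, 14, 18] = 7.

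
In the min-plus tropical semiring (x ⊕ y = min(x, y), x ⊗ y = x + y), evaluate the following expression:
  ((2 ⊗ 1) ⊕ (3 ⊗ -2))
((2 ⊗ 1) ⊕ (3 ⊗ -2)) = 1

Expand innermost to outermost. Recall ⊕ takes the minimum of its arguments and ⊗ takes their sum. Working out the expression ((2 ⊗ 1) ⊕ (3 ⊗ -2)) gives 1.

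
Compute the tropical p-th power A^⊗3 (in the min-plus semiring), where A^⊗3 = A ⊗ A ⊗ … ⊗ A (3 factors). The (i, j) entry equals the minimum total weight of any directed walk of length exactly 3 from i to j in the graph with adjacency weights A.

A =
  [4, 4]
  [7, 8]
A^⊗3 =
  [12, 12]
  [15, 15]

Each entry (A^⊗3)_ij equals the minimum over all length-3 walks i = v_0 → v_1 → … → v_3 = j of Σ_t A[v_t][v_{t+1}]. For example, for (i, j) = (0, 1) we minimise over 4 possible intermediate vertex sequences; the minimum is 12, attained along the walk 0 → 0 → 0 → 1.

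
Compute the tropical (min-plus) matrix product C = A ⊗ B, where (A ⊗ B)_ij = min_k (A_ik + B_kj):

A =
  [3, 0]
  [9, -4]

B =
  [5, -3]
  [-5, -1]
A ⊗ B =
  [-5, -1]
  [-9, -5]

Apply the min-plus product entry-by-entry:
  C[0][0] = min over k of (A[0][0] + B[0][0] = 3 + 5 = 8, A[0][1] + B[1][0] = 0 + -5 = -5) = -5 (attained at k = 1)
  C[0][1] = min over k of (A[0][0] + B[0][1] = 3 + -3 = 0, A[0][1] + B[1][1] = 0 + -1 = -1) = -1 (attained at k = 1)
  C[1][0] = min over k of (A[1][0] + B[0][0] = 9 + 5 = 14, A[1][1] + B[1][0] = -4 + -5 = -9) = -9 (attained at k = 1)
  C[1][1] = min over k of (A[1][0] + B[0][1] = 9 + -3 = 6, A[1][1] + B[1][1] = -4 + -1 = -5) = -5 (attained at k = 1)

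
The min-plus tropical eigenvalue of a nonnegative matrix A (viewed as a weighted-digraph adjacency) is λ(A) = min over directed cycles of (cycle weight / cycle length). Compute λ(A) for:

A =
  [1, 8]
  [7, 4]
λ(A) = 1

Enumerate directed cycles and compute their means (weight / length). Sample:
  cycle 0 → 0: weight = 1, length = 1, mean = 1/1 ≈ 1.000
  cycle 1 → 1: weight = 4, length = 1, mean = 4/1 ≈ 4.000
  cycle 0 → 1 → 0: weight = 15, length = 2, mean = 15/2 ≈ 7.500
  cycle 1 → 0 → 1: weight = 15, length = 2, mean = 15/2 ≈ 7.500
Minimum mean = 1.000, attained e.g. along the cycle 0 → 0 with weight 1 and length 1. So λ(A) = 1/1 = 1.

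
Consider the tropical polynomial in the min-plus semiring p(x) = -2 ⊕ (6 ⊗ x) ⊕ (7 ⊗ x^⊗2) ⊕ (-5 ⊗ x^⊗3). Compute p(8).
p(8) = -2

A tropical monomial a ⊗ x^⊗i evaluates to a + i · x. Evaluating each term at x = 8:
  Term 0 contributes -2 + 0 · 8 = -2
  Term 1 contributes 6 + 1 · 8 = 14
  Term 2 contributes 7 + 2 · 8 = 23
  Term 3 contributes -5 + 3 · 8 = 19
p(8) = ⊕ of these = min[-2, 14, 23, 19] = -2.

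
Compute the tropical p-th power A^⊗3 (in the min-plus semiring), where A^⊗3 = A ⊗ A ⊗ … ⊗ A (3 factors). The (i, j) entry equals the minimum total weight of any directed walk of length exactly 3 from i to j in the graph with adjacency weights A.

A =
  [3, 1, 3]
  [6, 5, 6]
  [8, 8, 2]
A^⊗3 =
  [9, 7, 7]
  [12, 10, 10]
  [12, 11, 6]

Each entry (A^⊗3)_ij equals the minimum over all length-3 walks i = v_0 → v_1 → … → v_3 = j of Σ_t A[v_t][v_{t+1}]. For example, for (i, j) = (0, 2) we minimise over 9 possible intermediate vertex sequences; the minimum is 7, attained along the walk 0 → 2 → 2 → 2.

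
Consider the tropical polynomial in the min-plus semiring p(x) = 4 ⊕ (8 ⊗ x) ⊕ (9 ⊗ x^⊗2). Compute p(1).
p(1) = 4

A tropical monomial a ⊗ x^⊗i evaluates to a + i · x. Evaluating each term at x = 1:
  Term 0 contributes 4 + 0 · 1 = 4
  Term 1 contributes 8 + 1 · 1 = 9
  Term 2 contributes 9 + 2 · 1 = 11
p(1) = ⊕ of these = min[4, 9, 11] = 4.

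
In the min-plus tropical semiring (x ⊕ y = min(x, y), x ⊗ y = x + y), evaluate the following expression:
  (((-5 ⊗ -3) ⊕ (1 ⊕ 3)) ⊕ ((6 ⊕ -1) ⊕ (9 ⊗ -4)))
(((-5 ⊗ -3) ⊕ (1 ⊕ 3)) ⊕ ((6 ⊕ -1) ⊕ (9 ⊗ -4))) = -8

Expand innermost to outermost. Recall ⊕ takes the minimum of its arguments and ⊗ takes their sum. Working out the expression (((-5 ⊗ -3) ⊕ (1 ⊕ 3)) ⊕ ((6 ⊕ -1) ⊕ (9 ⊗ -4))) gives -8.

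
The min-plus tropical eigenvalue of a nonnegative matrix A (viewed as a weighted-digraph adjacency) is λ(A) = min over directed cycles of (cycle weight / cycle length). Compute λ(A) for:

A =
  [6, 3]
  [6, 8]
λ(A) = 9/2

Enumerate directed cycles and compute their means (weight / length). Sample:
  cycle 0 → 0: weight = 6, length = 1, mean = 6/1 ≈ 6.000
  cycle 1 → 1: weight = 8, length = 1, mean = 8/1 ≈ 8.000
  cycle 0 → 1 → 0: weight = 9, length = 2, mean = 9/2 ≈ 4.500
  cycle 1 → 0 → 1: weight = 9, length = 2, mean = 9/2 ≈ 4.500
Minimum mean = 4.500, attained e.g. along the cycle 0 → 1 → 0 with weight 9 and length 2. So λ(A) = 9/2 = 9/2.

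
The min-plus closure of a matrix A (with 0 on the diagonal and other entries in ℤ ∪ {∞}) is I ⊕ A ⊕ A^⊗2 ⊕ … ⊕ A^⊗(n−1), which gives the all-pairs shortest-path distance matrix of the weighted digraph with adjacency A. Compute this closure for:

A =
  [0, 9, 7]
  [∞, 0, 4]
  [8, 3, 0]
Closure =
  [0, 9, 7]
  [12, 0, 4]
  [8, 3, 0]

This is the Floyd-Warshall all-pairs shortest-path computation. For each intermediate vertex k = 0, 1, …, 2, update dist[i][j] ← min(dist[i][j], dist[i][k] + dist[k][j]). The final matrix gives, for each (i, j), the minimum total weight of any directed path from i to j (possibly empty when i = j).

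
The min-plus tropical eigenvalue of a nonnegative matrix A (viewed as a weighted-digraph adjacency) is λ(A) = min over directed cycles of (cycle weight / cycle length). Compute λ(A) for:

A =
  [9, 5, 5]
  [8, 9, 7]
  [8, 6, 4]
λ(A) = 4

Enumerate directed cycles and compute their means (weight / length). Sample:
  cycle 0 → 0: weight = 9, length = 1, mean = 9/1 ≈ 9.000
  cycle 1 → 1: weight = 9, length = 1, mean = 9/1 ≈ 9.000
  cycle 2 → 2: weight = 4, length = 1, mean = 4/1 ≈ 4.000
  cycle 0 → 1 → 0: weight = 13, length = 2, mean = 13/2 ≈ 6.500
  cycle 0 → 2 → 0: weight = 13, length = 2, mean = 13/2 ≈ 6.500
  cycle 1 → 0 → 1: weight = 13, length = 2, mean = 13/2 ≈ 6.500
Minimum mean = 4.000, attained e.g. along the cycle 2 → 2 with weight 4 and length 1. So λ(A) = 4/1 = 4.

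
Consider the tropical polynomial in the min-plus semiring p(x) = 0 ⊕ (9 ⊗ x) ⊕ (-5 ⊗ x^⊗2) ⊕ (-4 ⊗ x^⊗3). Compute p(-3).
p(-3) = -13

A tropical monomial a ⊗ x^⊗i evaluates to a + i · x. Evaluating each term at x = -3:
  Term 0 contributes 0 + 0 · -3 = 0
  Term 1 contributes 9 + 1 · -3 = 6
  Term 2 contributes -5 + 2 · -3 = -11
  Term 3 contributes -4 + 3 · -3 = -13
p(-3) = ⊕ of these = min[0, 6, -11, -13] = -13.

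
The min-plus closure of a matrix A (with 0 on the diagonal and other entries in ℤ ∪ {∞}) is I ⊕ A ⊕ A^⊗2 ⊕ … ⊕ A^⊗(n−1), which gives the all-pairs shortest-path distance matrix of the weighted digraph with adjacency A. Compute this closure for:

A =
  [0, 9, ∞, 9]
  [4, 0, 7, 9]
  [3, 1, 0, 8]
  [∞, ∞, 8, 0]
Closure =
  [0, 9, 16, 9]
  [4, 0, 7, 9]
  [3, 1, 0, 8]
  [11, 9, 8, 0]

This is the Floyd-Warshall all-pairs shortest-path computation. For each intermediate vertex k = 0, 1, …, 3, update dist[i][j] ← min(dist[i][j], dist[i][k] + dist[k][j]). The final matrix gives, for each (i, j), the minimum total weight of any directed path from i to j (possibly empty when i = j).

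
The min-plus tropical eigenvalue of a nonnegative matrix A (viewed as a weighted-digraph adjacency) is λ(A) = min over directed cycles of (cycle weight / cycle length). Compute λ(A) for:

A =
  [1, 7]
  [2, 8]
λ(A) = 1

Enumerate directed cycles and compute their means (weight / length). Sample:
  cycle 0 → 0: weight = 1, length = 1, mean = 1/1 ≈ 1.000
  cycle 1 → 1: weight = 8, length = 1, mean = 8/1 ≈ 8.000
  cycle 0 → 1 → 0: weight = 9, length = 2, mean = 9/2 ≈ 4.500
  cycle 1 → 0 → 1: weight = 9, length = 2, mean = 9/2 ≈ 4.500
Minimum mean = 1.000, attained e.g. along the cycle 0 → 0 with weight 1 and length 1. So λ(A) = 1/1 = 1.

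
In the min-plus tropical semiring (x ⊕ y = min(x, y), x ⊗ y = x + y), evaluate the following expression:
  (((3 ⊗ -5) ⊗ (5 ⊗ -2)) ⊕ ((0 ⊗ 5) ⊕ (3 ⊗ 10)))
(((3 ⊗ -5) ⊗ (5 ⊗ -2)) ⊕ ((0 ⊗ 5) ⊕ (3 ⊗ 10))) = 1

Expand innermost to outermost. Recall ⊕ takes the minimum of its arguments and ⊗ takes their sum. Working out the expression (((3 ⊗ -5) ⊗ (5 ⊗ -2)) ⊕ ((0 ⊗ 5) ⊕ (3 ⊗ 10))) gives 1.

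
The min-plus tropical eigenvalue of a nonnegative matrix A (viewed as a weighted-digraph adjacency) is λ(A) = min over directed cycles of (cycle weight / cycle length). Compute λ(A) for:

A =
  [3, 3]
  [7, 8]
λ(A) = 3

Enumerate directed cycles and compute their means (weight / length). Sample:
  cycle 0 → 0: weight = 3, length = 1, mean = 3/1 ≈ 3.000
  cycle 1 → 1: weight = 8, length = 1, mean = 8/1 ≈ 8.000
  cycle 0 → 1 → 0: weight = 10, length = 2, mean = 10/2 ≈ 5.000
  cycle 1 → 0 → 1: weight = 10, length = 2, mean = 10/2 ≈ 5.000
Minimum mean = 3.000, attained e.g. along the cycle 0 → 0 with weight 3 and length 1. So λ(A) = 3/1 = 3.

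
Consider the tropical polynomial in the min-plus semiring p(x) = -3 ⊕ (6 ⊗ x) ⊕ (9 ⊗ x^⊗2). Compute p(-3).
p(-3) = -3

A tropical monomial a ⊗ x^⊗i evaluates to a + i · x. Evaluating each term at x = -3:
  Term 0 contributes -3 + 0 · -3 = -3
  Term 1 contributes 6 + 1 · -3 = 3
  Term 2 contributes 9 + 2 · -3 = 3
p(-3) = ⊕ of these = min[-3, 3, 3] = -3.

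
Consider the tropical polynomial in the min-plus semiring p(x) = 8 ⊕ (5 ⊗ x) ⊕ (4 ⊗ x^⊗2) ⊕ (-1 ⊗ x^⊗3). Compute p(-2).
p(-2) = -7

A tropical monomial a ⊗ x^⊗i evaluates to a + i · x. Evaluating each term at x = -2:
  Term 0 contributes 8 + 0 · -2 = 8
  Term 1 contributes 5 + 1 · -2 = 3
  Term 2 contributes 4 + 2 · -2 = 0
  Term 3 contributes -1 + 3 · -2 = -7
p(-2) = ⊕ of these = min[8, 3, 0, -7] = -7.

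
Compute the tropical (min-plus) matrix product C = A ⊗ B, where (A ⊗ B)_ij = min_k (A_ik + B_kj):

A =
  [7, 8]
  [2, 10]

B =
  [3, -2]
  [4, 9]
A ⊗ B =
  [10, 5]
  [5, 0]

Apply the min-plus product entry-by-entry:
  C[0][0] = min over k of (A[0][0] + B[0][0] = 7 + 3 = 10, A[0][1] + B[1][0] = 8 + 4 = 12) = 10 (attained at k = 0)
  C[0][1] = min over k of (A[0][0] + B[0][1] = 7 + -2 = 5, A[0][1] + B[1][1] = 8 + 9 = 17) = 5 (attained at k = 0)
  C[1][0] = min over k of (A[1][0] + B[0][0] = 2 + 3 = 5, A[1][1] + B[1][0] = 10 + 4 = 14) = 5 (attained at k = 0)
  C[1][1] = min over k of (A[1][0] + B[0][1] = 2 + -2 = 0, A[1][1] + B[1][1] = 10 + 9 = 19) = 0 (attained at k = 0)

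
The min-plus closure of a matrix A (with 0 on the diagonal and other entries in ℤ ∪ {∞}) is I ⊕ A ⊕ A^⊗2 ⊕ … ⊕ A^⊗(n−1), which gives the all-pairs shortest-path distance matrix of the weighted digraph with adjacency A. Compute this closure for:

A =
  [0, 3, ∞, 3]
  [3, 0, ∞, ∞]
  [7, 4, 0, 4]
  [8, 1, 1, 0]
Closure =
  [0, 3, 4, 3]
  [3, 0, 7, 6]
  [7, 4, 0, 4]
  [4, 1, 1, 0]

This is the Floyd-Warshall all-pairs shortest-path computation. For each intermediate vertex k = 0, 1, …, 3, update dist[i][j] ← min(dist[i][j], dist[i][k] + dist[k][j]). The final matrix gives, for each (i, j), the minimum total weight of any directed path from i to j (possibly empty when i = j).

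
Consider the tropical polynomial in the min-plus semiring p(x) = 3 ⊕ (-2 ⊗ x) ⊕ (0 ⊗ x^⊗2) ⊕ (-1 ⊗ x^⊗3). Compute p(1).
p(1) = -1

A tropical monomial a ⊗ x^⊗i evaluates to a + i · x. Evaluating each term at x = 1:
  Term 0 contributes 3 + 0 · 1 = 3
  Term 1 contributes -2 + 1 · 1 = -1
  Term 2 contributes 0 + 2 · 1 = 2
  Term 3 contributes -1 + 3 · 1 = 2
p(1) = ⊕ of these = min[3, -1, 2, 2] = -1.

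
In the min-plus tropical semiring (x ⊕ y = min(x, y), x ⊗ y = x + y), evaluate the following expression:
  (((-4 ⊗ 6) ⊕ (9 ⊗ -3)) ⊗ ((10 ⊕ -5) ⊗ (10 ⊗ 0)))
(((-4 ⊗ 6) ⊕ (9 ⊗ -3)) ⊗ ((10 ⊕ -5) ⊗ (10 ⊗ 0))) = 7

Expand innermost to outermost. Recall ⊕ takes the minimum of its arguments and ⊗ takes their sum. Working out the expression (((-4 ⊗ 6) ⊕ (9 ⊗ -3)) ⊗ ((10 ⊕ -5) ⊗ (10 ⊗ 0))) gives 7.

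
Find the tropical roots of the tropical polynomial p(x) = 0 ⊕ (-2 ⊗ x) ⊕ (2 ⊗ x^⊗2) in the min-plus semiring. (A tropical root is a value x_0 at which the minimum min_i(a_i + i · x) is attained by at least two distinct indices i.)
Roots: {-4, 2}

Each tropical root is a break point of the lower envelope of the lines y = a_i + i · x (there are 3 lines, with slopes 0, 1, ..., 2). Only the lines that attain the minimum somewhere contribute to roots; other lines are dominated. Here the surviving (envelope) indices are i = 2, i = 1, i = 0.
Intersections between consecutive envelope lines give the roots: for adjacent envelope indices i < j the intersection is x = (a_i − a_j) / (j − i). Reading off the sorted break points: {-4, 2}.
Verification: at each break x_0, at least two indices attain the minimum of min_i(a_i + i · x_0).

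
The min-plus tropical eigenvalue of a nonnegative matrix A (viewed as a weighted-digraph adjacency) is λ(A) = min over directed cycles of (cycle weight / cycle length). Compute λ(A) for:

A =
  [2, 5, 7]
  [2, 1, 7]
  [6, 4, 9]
λ(A) = 1

Enumerate directed cycles and compute their means (weight / length). Sample:
  cycle 0 → 0: weight = 2, length = 1, mean = 2/1 ≈ 2.000
  cycle 1 → 1: weight = 1, length = 1, mean = 1/1 ≈ 1.000
  cycle 2 → 2: weight = 9, length = 1, mean = 9/1 ≈ 9.000
  cycle 0 → 1 → 0: weight = 7, length = 2, mean = 7/2 ≈ 3.500
  cycle 0 → 2 → 0: weight = 13, length = 2, mean = 13/2 ≈ 6.500
  cycle 1 → 0 → 1: weight = 7, length = 2, mean = 7/2 ≈ 3.500
Minimum mean = 1.000, attained e.g. along the cycle 1 → 1 with weight 1 and length 1. So λ(A) = 1/1 = 1.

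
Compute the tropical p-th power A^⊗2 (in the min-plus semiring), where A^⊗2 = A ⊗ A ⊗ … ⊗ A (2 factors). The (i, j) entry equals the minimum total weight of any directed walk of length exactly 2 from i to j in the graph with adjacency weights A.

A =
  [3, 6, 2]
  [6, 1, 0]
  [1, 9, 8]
A^⊗2 =
  [3, 7, 5]
  [1, 2, 1]
  [4, 7, 3]

Each entry (A^⊗2)_ij equals the minimum over all length-2 walks i = v_0 → v_1 → … → v_2 = j of Σ_t A[v_t][v_{t+1}]. For example, for (i, j) = (0, 2) we minimise over 3 possible intermediate vertex sequences; the minimum is 5, attained along the walk 0 → 0 → 2.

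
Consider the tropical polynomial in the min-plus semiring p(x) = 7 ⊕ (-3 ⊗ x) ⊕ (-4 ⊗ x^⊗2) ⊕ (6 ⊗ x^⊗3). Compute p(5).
p(5) = 2

A tropical monomial a ⊗ x^⊗i evaluates to a + i · x. Evaluating each term at x = 5:
  Term 0 contributes 7 + 0 · 5 = 7
  Term 1 contributes -3 + 1 · 5 = 2
  Term 2 contributes -4 + 2 · 5 = 6
  Term 3 contributes 6 + 3 · 5 = 21
p(5) = ⊕ of these = min[7, 2, 6, 21] = 2.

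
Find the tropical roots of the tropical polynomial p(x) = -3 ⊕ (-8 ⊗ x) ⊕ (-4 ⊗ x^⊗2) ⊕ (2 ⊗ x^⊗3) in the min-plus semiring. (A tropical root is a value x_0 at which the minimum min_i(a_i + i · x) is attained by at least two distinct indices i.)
Roots: {-6, -4, 5}

Each tropical root is a break point of the lower envelope of the lines y = a_i + i · x (there are 4 lines, with slopes 0, 1, ..., 3). Only the lines that attain the minimum somewhere contribute to roots; other lines are dominated. Here the surviving (envelope) indices are i = 3, i = 2, i = 1, i = 0.
Intersections between consecutive envelope lines give the roots: for adjacent envelope indices i < j the intersection is x = (a_i − a_j) / (j − i). Reading off the sorted break points: {-6, -4, 5}.
Verification: at each break x_0, at least two indices attain the minimum of min_i(a_i + i · x_0).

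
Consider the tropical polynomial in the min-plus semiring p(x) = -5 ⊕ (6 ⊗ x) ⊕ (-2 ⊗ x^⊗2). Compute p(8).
p(8) = -5

A tropical monomial a ⊗ x^⊗i evaluates to a + i · x. Evaluating each term at x = 8:
  Term 0 contributes -5 + 0 · 8 = -5
  Term 1 contributes 6 + 1 · 8 = 14
  Term 2 contributes -2 + 2 · 8 = 14
p(8) = ⊕ of these = min[-5, 14, 14] = -5.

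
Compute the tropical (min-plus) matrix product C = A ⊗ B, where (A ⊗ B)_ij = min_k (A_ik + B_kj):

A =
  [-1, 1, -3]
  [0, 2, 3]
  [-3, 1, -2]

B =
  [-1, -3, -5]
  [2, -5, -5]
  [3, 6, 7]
A ⊗ B =
  [-2, -4, -6]
  [-1, -3, -5]
  [-4, -6, -8]

Apply the min-plus product entry-by-entry:
  C[0][0] = min over k of (A[0][0] + B[0][0] = -1 + -1 = -2, A[0][1] + B[1][0] = 1 + 2 = 3, A[0][2] + B[2][0] = -3 + 3 = 0) = -2 (attained at k = 0)
  C[0][1] = min over k of (A[0][0] + B[0][1] = -1 + -3 = -4, A[0][1] + B[1][1] = 1 + -5 = -4, A[0][2] + B[2][1] = -3 + 6 = 3) = -4 (attained at k = 0)
  C[0][2] = min over k of (A[0][0] + B[0][2] = -1 + -5 = -6, A[0][1] + B[1][2] = 1 + -5 = -4, A[0][2] + B[2][2] = -3 + 7 = 4) = -6 (attained at k = 0)
  C[1][0] = min over k of (A[1][0] + B[0][0] = 0 + -1 = -1, A[1][1] + B[1][0] = 2 + 2 = 4, A[1][2] + B[2][0] = 3 + 3 = 6) = -1 (attained at k = 0)
  C[1][1] = min over k of (A[1][0] + B[0][1] = 0 + -3 = -3, A[1][1] + B[1][1] = 2 + -5 = -3, A[1][2] + B[2][1] = 3 + 6 = 9) = -3 (attained at k = 0)
  C[1][2] = min over k of (A[1][0] + B[0][2] = 0 + -5 = -5, A[1][1] + B[1][2] = 2 + -5 = -3, A[1][2] + B[2][2] = 3 + 7 = 10) = -5 (attained at k = 0)
  C[2][0] = min over k of (A[2][0] + B[0][0] = -3 + -1 = -4, A[2][1] + B[1][0] = 1 + 2 = 3, A[2][2] + B[2][0] = -2 + 3 = 1) = -4 (attained at k = 0)
  C[2][1] = min over k of (A[2][0] + B[0][1] = -3 + -3 = -6, A[2][1] + B[1][1] = 1 + -5 = -4, A[2][2] + B[2][1] = -2 + 6 = 4) = -6 (attained at k = 0)
  C[2][2] = min over k of (A[2][0] + B[0][2] = -3 + -5 = -8, A[2][1] + B[1][2] = 1 + -5 = -4, A[2][2] + B[2][2] = -2 + 7 = 5) = -8 (attained at k = 0)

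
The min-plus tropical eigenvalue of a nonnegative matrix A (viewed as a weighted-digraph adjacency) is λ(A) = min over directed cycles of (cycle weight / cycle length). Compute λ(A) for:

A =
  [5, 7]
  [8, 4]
λ(A) = 4

Enumerate directed cycles and compute their means (weight / length). Sample:
  cycle 0 → 0: weight = 5, length = 1, mean = 5/1 ≈ 5.000
  cycle 1 → 1: weight = 4, length = 1, mean = 4/1 ≈ 4.000
  cycle 0 → 1 → 0: weight = 15, length = 2, mean = 15/2 ≈ 7.500
  cycle 1 → 0 → 1: weight = 15, length = 2, mean = 15/2 ≈ 7.500
Minimum mean = 4.000, attained e.g. along the cycle 1 → 1 with weight 4 and length 1. So λ(A) = 4/1 = 4.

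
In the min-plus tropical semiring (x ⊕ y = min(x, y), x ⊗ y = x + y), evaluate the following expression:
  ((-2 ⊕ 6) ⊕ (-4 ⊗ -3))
((-2 ⊕ 6) ⊕ (-4 ⊗ -3)) = -7

Expand innermost to outermost. Recall ⊕ takes the minimum of its arguments and ⊗ takes their sum. Working out the expression ((-2 ⊕ 6) ⊕ (-4 ⊗ -3)) gives -7.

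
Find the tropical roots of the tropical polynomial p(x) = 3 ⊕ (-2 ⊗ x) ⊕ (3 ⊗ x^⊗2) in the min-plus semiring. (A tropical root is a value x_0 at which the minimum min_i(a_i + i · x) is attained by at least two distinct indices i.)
Roots: {-5, 5}

Each tropical root is a break point of the lower envelope of the lines y = a_i + i · x (there are 3 lines, with slopes 0, 1, ..., 2). Only the lines that attain the minimum somewhere contribute to roots; other lines are dominated. Here the surviving (envelope) indices are i = 2, i = 1, i = 0.
Intersections between consecutive envelope lines give the roots: for adjacent envelope indices i < j the intersection is x = (a_i − a_j) / (j − i). Reading off the sorted break points: {-5, 5}.
Verification: at each break x_0, at least two indices attain the minimum of min_i(a_i + i · x_0).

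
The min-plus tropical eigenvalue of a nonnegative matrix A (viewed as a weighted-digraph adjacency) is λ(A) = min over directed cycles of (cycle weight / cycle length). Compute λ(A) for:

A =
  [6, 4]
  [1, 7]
λ(A) = 5/2

Enumerate directed cycles and compute their means (weight / length). Sample:
  cycle 0 → 0: weight = 6, length = 1, mean = 6/1 ≈ 6.000
  cycle 1 → 1: weight = 7, length = 1, mean = 7/1 ≈ 7.000
  cycle 0 → 1 → 0: weight = 5, length = 2, mean = 5/2 ≈ 2.500
  cycle 1 → 0 → 1: weight = 5, length = 2, mean = 5/2 ≈ 2.500
Minimum mean = 2.500, attained e.g. along the cycle 0 → 1 → 0 with weight 5 and length 2. So λ(A) = 5/2 = 5/2.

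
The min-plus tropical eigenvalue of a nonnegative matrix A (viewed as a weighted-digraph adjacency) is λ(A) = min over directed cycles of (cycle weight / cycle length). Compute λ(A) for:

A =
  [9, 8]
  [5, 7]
λ(A) = 13/2

Enumerate directed cycles and compute their means (weight / length). Sample:
  cycle 0 → 0: weight = 9, length = 1, mean = 9/1 ≈ 9.000
  cycle 1 → 1: weight = 7, length = 1, mean = 7/1 ≈ 7.000
  cycle 0 → 1 → 0: weight = 13, length = 2, mean = 13/2 ≈ 6.500
  cycle 1 → 0 → 1: weight = 13, length = 2, mean = 13/2 ≈ 6.500
Minimum mean = 6.500, attained e.g. along the cycle 0 → 1 → 0 with weight 13 and length 2. So λ(A) = 13/2 = 13/2.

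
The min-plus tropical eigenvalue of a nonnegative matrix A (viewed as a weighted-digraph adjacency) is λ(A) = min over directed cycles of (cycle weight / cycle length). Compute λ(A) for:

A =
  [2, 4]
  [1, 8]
λ(A) = 2

Enumerate directed cycles and compute their means (weight / length). Sample:
  cycle 0 → 0: weight = 2, length = 1, mean = 2/1 ≈ 2.000
  cycle 1 → 1: weight = 8, length = 1, mean = 8/1 ≈ 8.000
  cycle 0 → 1 → 0: weight = 5, length = 2, mean = 5/2 ≈ 2.500
  cycle 1 → 0 → 1: weight = 5, length = 2, mean = 5/2 ≈ 2.500
Minimum mean = 2.000, attained e.g. along the cycle 0 → 0 with weight 2 and length 1. So λ(A) = 2/1 = 2.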